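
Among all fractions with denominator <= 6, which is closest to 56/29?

Expand x = 56/29 as a continued fraction with the Euclidean algorithm:
  56 = 1*29 + 27, so a_0 = 1.
  29 = 1*27 + 2, so a_1 = 1.
  27 = 13*2 + 1, so a_2 = 13.
  2 = 2*1 + 0, so a_3 = 2.
so x = [1; 1, 13, 2].
Convergents (p_i = a_i*p_{i-1} + p_{i-2}, q_i = a_i*q_{i-1} + q_{i-2} with p_{-2}=0, p_{-1}=1, q_{-2}=1, q_{-1}=0), until the denominator exceeds 6:
  i=0: a_0=1, p_0 = 1*1 + 0 = 1, q_0 = 1*0 + 1 = 1.
  i=1: a_1=1, p_1 = 1*1 + 1 = 2, q_1 = 1*1 + 0 = 1.
  i=2: a_2=13, p_2 = 13*2 + 1 = 27, q_2 = 13*1 + 1 = 14.
q_2 = 14 > 6, so the last convergent with denominator <= 6 is p_1/q_1 = 2/1.
The closest fraction with denominator <= 6 is either p_1/q_1 or the intermediate fraction (k*p_1 + p_0)/(k*q_1 + q_0) with the largest k >= 1 whose denominator stays <= 6; these approach x as k grows, and every other convergent or intermediate fraction in range is farther away.
Largest k: floor((6 - q_0)/q_1) = floor((6 - 1)/1) = 5.
That gives (5*2 + 1)/(5*1 + 1) = 11/6.
Compare the errors: |x - 2/1| = |56*1 - 2*29|/(29*1) = 2/29, and |x - 11/6| = |56*6 - 11*29|/(29*6) = 17/174.
Cross-multiplying, 2*174 = 348 < 493 = 17*29, so 2/29 is smaller: the convergent 2/1 is closer to x than 11/6.

2/1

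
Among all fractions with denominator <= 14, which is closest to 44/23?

23/12

Expand x = 44/23 as a continued fraction with the Euclidean algorithm:
  44 = 1*23 + 21, so a_0 = 1.
  23 = 1*21 + 2, so a_1 = 1.
  21 = 10*2 + 1, so a_2 = 10.
  2 = 2*1 + 0, so a_3 = 2.
so x = [1; 1, 10, 2].
Convergents (p_i = a_i*p_{i-1} + p_{i-2}, q_i = a_i*q_{i-1} + q_{i-2} with p_{-2}=0, p_{-1}=1, q_{-2}=1, q_{-1}=0), until the denominator exceeds 14:
  i=0: a_0=1, p_0 = 1*1 + 0 = 1, q_0 = 1*0 + 1 = 1.
  i=1: a_1=1, p_1 = 1*1 + 1 = 2, q_1 = 1*1 + 0 = 1.
  i=2: a_2=10, p_2 = 10*2 + 1 = 21, q_2 = 10*1 + 1 = 11.
  i=3: a_3=2, p_3 = 2*21 + 2 = 44, q_3 = 2*11 + 1 = 23.
q_3 = 23 > 14, so the last convergent with denominator <= 14 is p_2/q_2 = 21/11.
The closest fraction with denominator <= 14 is either p_2/q_2 or the intermediate fraction (k*p_2 + p_1)/(k*q_2 + q_1) with the largest k >= 1 whose denominator stays <= 14; these approach x as k grows, and every other convergent or intermediate fraction in range is farther away.
Largest k: floor((14 - q_1)/q_2) = floor((14 - 1)/11) = 1.
That gives (1*21 + 2)/(1*11 + 1) = 23/12.
Compare the errors: |x - 21/11| = |44*11 - 21*23|/(23*11) = 1/253, and |x - 23/12| = |44*12 - 23*23|/(23*12) = 1/276.
Cross-multiplying, 1*253 = 253 < 276 = 1*276, so 1/276 is smaller: the intermediate fraction 23/12 is closer to x than 21/11.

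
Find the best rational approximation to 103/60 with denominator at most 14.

12/7

Expand x = 103/60 as a continued fraction with the Euclidean algorithm:
  103 = 1*60 + 43, so a_0 = 1.
  60 = 1*43 + 17, so a_1 = 1.
  43 = 2*17 + 9, so a_2 = 2.
  17 = 1*9 + 8, so a_3 = 1.
  9 = 1*8 + 1, so a_4 = 1.
  8 = 8*1 + 0, so a_5 = 8.
so x = [1; 1, 2, 1, 1, 8].
Convergents (p_i = a_i*p_{i-1} + p_{i-2}, q_i = a_i*q_{i-1} + q_{i-2} with p_{-2}=0, p_{-1}=1, q_{-2}=1, q_{-1}=0), until the denominator exceeds 14:
  i=0: a_0=1, p_0 = 1*1 + 0 = 1, q_0 = 1*0 + 1 = 1.
  i=1: a_1=1, p_1 = 1*1 + 1 = 2, q_1 = 1*1 + 0 = 1.
  i=2: a_2=2, p_2 = 2*2 + 1 = 5, q_2 = 2*1 + 1 = 3.
  i=3: a_3=1, p_3 = 1*5 + 2 = 7, q_3 = 1*3 + 1 = 4.
  i=4: a_4=1, p_4 = 1*7 + 5 = 12, q_4 = 1*4 + 3 = 7.
  i=5: a_5=8, p_5 = 8*12 + 7 = 103, q_5 = 8*7 + 4 = 60.
q_5 = 60 > 14, so the last convergent with denominator <= 14 is p_4/q_4 = 12/7.
The closest fraction with denominator <= 14 is either p_4/q_4 or the intermediate fraction (k*p_4 + p_3)/(k*q_4 + q_3) with the largest k >= 1 whose denominator stays <= 14; these approach x as k grows, and every other convergent or intermediate fraction in range is farther away.
Largest k: floor((14 - q_3)/q_4) = floor((14 - 4)/7) = 1.
That gives (1*12 + 7)/(1*7 + 4) = 19/11.
Compare the errors: |x - 12/7| = |103*7 - 12*60|/(60*7) = 1/420, and |x - 19/11| = |103*11 - 19*60|/(60*11) = 7/660.
Cross-multiplying, 1*660 = 660 < 2940 = 7*420, so 1/420 is smaller: the convergent 12/7 is closer to x than 19/11.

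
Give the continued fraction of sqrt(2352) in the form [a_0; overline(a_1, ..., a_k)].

Write x_i = (sqrt(2352) + m_i)/d_i with (m_0, d_0) = (0, 1). a_0 = floor(sqrt(2352)) = 48, since 48^2 = 2304 <= 2352 < 2401 = 49^2.
Iterate m_{i+1} = d_i*a_i - m_i, d_{i+1} = (2352 - m_{i+1}^2)/d_i, a_{i+1} = floor((a_0 + m_{i+1})/d_{i+1}):
  m_1 = 1*48 - 0 = 48, d_1 = (2352 - 48^2)/1 = 48/1 = 48, a_1 = floor((48 + 48)/48) = 2.
  m_2 = 48*2 - 48 = 48, d_2 = (2352 - 48^2)/48 = 48/48 = 1, a_2 = floor((48 + 48)/1) = 96.
  m_3 = 1*96 - 48 = 48, d_3 = (2352 - 48^2)/1 = 48/1 = 48: (m_3, d_3) = (m_1, d_1) = (48, 48), so from here the quotients repeat a_1, a_2; the period length is 2.
Hence the expansion of sqrt(2352) is a_0 = 48 followed by the repeating block 2, 96 (period 2).

[48; overline(2, 96)]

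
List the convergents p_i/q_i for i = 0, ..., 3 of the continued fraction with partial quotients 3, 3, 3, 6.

3/1, 10/3, 33/10, 208/63

Using the convergent recurrence p_i = a_i*p_{i-1} + p_{i-2}, q_i = a_i*q_{i-1} + q_{i-2} with p_{-2}=0, p_{-1}=1, q_{-2}=1, q_{-1}=0:
  i=0: a_0=3, p_0 = 3*1 + 0 = 3, q_0 = 3*0 + 1 = 1.
  i=1: a_1=3, p_1 = 3*3 + 1 = 10, q_1 = 3*1 + 0 = 3.
  i=2: a_2=3, p_2 = 3*10 + 3 = 33, q_2 = 3*3 + 1 = 10.
  i=3: a_3=6, p_3 = 6*33 + 10 = 208, q_3 = 6*10 + 3 = 63.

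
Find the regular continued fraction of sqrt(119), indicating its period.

Write x_i = (sqrt(119) + m_i)/d_i with (m_0, d_0) = (0, 1). a_0 = floor(sqrt(119)) = 10, since 10^2 = 100 <= 119 < 121 = 11^2.
Iterate m_{i+1} = d_i*a_i - m_i, d_{i+1} = (119 - m_{i+1}^2)/d_i, a_{i+1} = floor((a_0 + m_{i+1})/d_{i+1}):
  m_1 = 1*10 - 0 = 10, d_1 = (119 - 10^2)/1 = 19/1 = 19, a_1 = floor((10 + 10)/19) = 1.
  m_2 = 19*1 - 10 = 9, d_2 = (119 - 9^2)/19 = 38/19 = 2, a_2 = floor((10 + 9)/2) = 9.
  m_3 = 2*9 - 9 = 9, d_3 = (119 - 9^2)/2 = 38/2 = 19, a_3 = floor((10 + 9)/19) = 1.
  m_4 = 19*1 - 9 = 10, d_4 = (119 - 10^2)/19 = 19/19 = 1, a_4 = floor((10 + 10)/1) = 20.
  m_5 = 1*20 - 10 = 10, d_5 = (119 - 10^2)/1 = 19/1 = 19: (m_5, d_5) = (m_1, d_1) = (10, 19), so from here the quotients repeat a_1, ..., a_4; the period length is 4.
Hence the expansion of sqrt(119) is a_0 = 10 followed by the repeating block 1, 9, 1, 20 (period 4).

[10; (1, 9, 1, 20)]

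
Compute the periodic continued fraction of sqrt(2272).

[47; (1, 1, 1, 94)]

Write x_i = (sqrt(2272) + m_i)/d_i with (m_0, d_0) = (0, 1). a_0 = floor(sqrt(2272)) = 47, since 47^2 = 2209 <= 2272 < 2304 = 48^2.
Iterate m_{i+1} = d_i*a_i - m_i, d_{i+1} = (2272 - m_{i+1}^2)/d_i, a_{i+1} = floor((a_0 + m_{i+1})/d_{i+1}):
  m_1 = 1*47 - 0 = 47, d_1 = (2272 - 47^2)/1 = 63/1 = 63, a_1 = floor((47 + 47)/63) = 1.
  m_2 = 63*1 - 47 = 16, d_2 = (2272 - 16^2)/63 = 2016/63 = 32, a_2 = floor((47 + 16)/32) = 1.
  m_3 = 32*1 - 16 = 16, d_3 = (2272 - 16^2)/32 = 2016/32 = 63, a_3 = floor((47 + 16)/63) = 1.
  m_4 = 63*1 - 16 = 47, d_4 = (2272 - 47^2)/63 = 63/63 = 1, a_4 = floor((47 + 47)/1) = 94.
  m_5 = 1*94 - 47 = 47, d_5 = (2272 - 47^2)/1 = 63/1 = 63: (m_5, d_5) = (m_1, d_1) = (47, 63), so from here the quotients repeat a_1, ..., a_4; the period length is 4.
Hence the expansion of sqrt(2272) is a_0 = 47 followed by the repeating block 1, 1, 1, 94 (period 4).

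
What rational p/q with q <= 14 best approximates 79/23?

24/7

Expand x = 79/23 as a continued fraction with the Euclidean algorithm:
  79 = 3*23 + 10, so a_0 = 3.
  23 = 2*10 + 3, so a_1 = 2.
  10 = 3*3 + 1, so a_2 = 3.
  3 = 3*1 + 0, so a_3 = 3.
so x = [3; 2, 3, 3].
Convergents (p_i = a_i*p_{i-1} + p_{i-2}, q_i = a_i*q_{i-1} + q_{i-2} with p_{-2}=0, p_{-1}=1, q_{-2}=1, q_{-1}=0), until the denominator exceeds 14:
  i=0: a_0=3, p_0 = 3*1 + 0 = 3, q_0 = 3*0 + 1 = 1.
  i=1: a_1=2, p_1 = 2*3 + 1 = 7, q_1 = 2*1 + 0 = 2.
  i=2: a_2=3, p_2 = 3*7 + 3 = 24, q_2 = 3*2 + 1 = 7.
  i=3: a_3=3, p_3 = 3*24 + 7 = 79, q_3 = 3*7 + 2 = 23.
q_3 = 23 > 14, so the last convergent with denominator <= 14 is p_2/q_2 = 24/7.
The closest fraction with denominator <= 14 is either p_2/q_2 or the intermediate fraction (k*p_2 + p_1)/(k*q_2 + q_1) with the largest k >= 1 whose denominator stays <= 14; these approach x as k grows, and every other convergent or intermediate fraction in range is farther away.
Largest k: floor((14 - q_1)/q_2) = floor((14 - 2)/7) = 1.
That gives (1*24 + 7)/(1*7 + 2) = 31/9.
Compare the errors: |x - 24/7| = |79*7 - 24*23|/(23*7) = 1/161, and |x - 31/9| = |79*9 - 31*23|/(23*9) = 2/207.
Cross-multiplying, 1*207 = 207 < 322 = 2*161, so 1/161 is smaller: the convergent 24/7 is closer to x than 31/9.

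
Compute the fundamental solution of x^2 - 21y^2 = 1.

First expand sqrt(21) as a continued fraction. With x_i = (sqrt(21) + m_i)/d_i and (m_0, d_0) = (0, 1): a_0 = floor(sqrt(21)) = 4, since 4^2 = 16 <= 21 < 25 = 5^2.
Iterate m_{i+1} = d_i*a_i - m_i, d_{i+1} = (21 - m_{i+1}^2)/d_i, a_{i+1} = floor((a_0 + m_{i+1})/d_{i+1}):
  m_1 = 1*4 - 0 = 4, d_1 = (21 - 4^2)/1 = 5/1 = 5, a_1 = floor((4 + 4)/5) = 1.
  m_2 = 5*1 - 4 = 1, d_2 = (21 - 1^2)/5 = 20/5 = 4, a_2 = floor((4 + 1)/4) = 1.
  m_3 = 4*1 - 1 = 3, d_3 = (21 - 3^2)/4 = 12/4 = 3, a_3 = floor((4 + 3)/3) = 2.
  m_4 = 3*2 - 3 = 3, d_4 = (21 - 3^2)/3 = 12/3 = 4, a_4 = floor((4 + 3)/4) = 1.
  m_5 = 4*1 - 3 = 1, d_5 = (21 - 1^2)/4 = 20/4 = 5, a_5 = floor((4 + 1)/5) = 1.
  m_6 = 5*1 - 1 = 4, d_6 = (21 - 4^2)/5 = 5/5 = 1, a_6 = floor((4 + 4)/1) = 8.
  m_7 = 1*8 - 4 = 4, d_7 = (21 - 4^2)/1 = 5/1 = 5: (m_7, d_7) = (m_1, d_1) = (4, 5), so from here the quotients repeat a_1, ..., a_6; the period length is 6.
So sqrt(21) = [4; (1, 1, 2, 1, 1, 8)] with period length k = 6.
k is even, so the fundamental solution of x^2 - 21y^2 = 1 is (p_{k-1}, q_{k-1}) = (p_5, q_5); compute convergents through index 5.
Convergents (p_i = a_i*p_{i-1} + p_{i-2}, q_i = a_i*q_{i-1} + q_{i-2} with p_{-2}=0, p_{-1}=1, q_{-2}=1, q_{-1}=0):
  i=0: a_0=4, p_0 = 4*1 + 0 = 4, q_0 = 4*0 + 1 = 1.
  i=1: a_1=1, p_1 = 1*4 + 1 = 5, q_1 = 1*1 + 0 = 1.
  i=2: a_2=1, p_2 = 1*5 + 4 = 9, q_2 = 1*1 + 1 = 2.
  i=3: a_3=2, p_3 = 2*9 + 5 = 23, q_3 = 2*2 + 1 = 5.
  i=4: a_4=1, p_4 = 1*23 + 9 = 32, q_4 = 1*5 + 2 = 7.
  i=5: a_5=1, p_5 = 1*32 + 23 = 55, q_5 = 1*7 + 5 = 12.
Check: 55^2 - 21*12^2 = 3025 - 3024 = 1, so (x, y) = (55, 12) solves the equation, and by the theorem it is the least positive solution.

(x, y) = (55, 12)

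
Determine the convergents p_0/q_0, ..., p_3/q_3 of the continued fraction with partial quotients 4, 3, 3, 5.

Using the convergent recurrence p_i = a_i*p_{i-1} + p_{i-2}, q_i = a_i*q_{i-1} + q_{i-2} with p_{-2}=0, p_{-1}=1, q_{-2}=1, q_{-1}=0:
  i=0: a_0=4, p_0 = 4*1 + 0 = 4, q_0 = 4*0 + 1 = 1.
  i=1: a_1=3, p_1 = 3*4 + 1 = 13, q_1 = 3*1 + 0 = 3.
  i=2: a_2=3, p_2 = 3*13 + 4 = 43, q_2 = 3*3 + 1 = 10.
  i=3: a_3=5, p_3 = 5*43 + 13 = 228, q_3 = 5*10 + 3 = 53.

4/1, 13/3, 43/10, 228/53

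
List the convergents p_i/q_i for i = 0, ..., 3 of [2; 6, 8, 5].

2/1, 13/6, 106/49, 543/251

Using the convergent recurrence p_i = a_i*p_{i-1} + p_{i-2}, q_i = a_i*q_{i-1} + q_{i-2} with p_{-2}=0, p_{-1}=1, q_{-2}=1, q_{-1}=0:
  i=0: a_0=2, p_0 = 2*1 + 0 = 2, q_0 = 2*0 + 1 = 1.
  i=1: a_1=6, p_1 = 6*2 + 1 = 13, q_1 = 6*1 + 0 = 6.
  i=2: a_2=8, p_2 = 8*13 + 2 = 106, q_2 = 8*6 + 1 = 49.
  i=3: a_3=5, p_3 = 5*106 + 13 = 543, q_3 = 5*49 + 6 = 251.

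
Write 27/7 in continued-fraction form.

Run the Euclidean algorithm on 27 and 7; the successive quotients are the partial quotients a_0, a_1, ... (each step inverts the fractional part left over by the previous one):
  27 = 3*7 + 6, so a_0 = 3.
  7 = 1*6 + 1, so a_1 = 1.
  6 = 6*1 + 0, so a_2 = 6.
The remainder reaches 0 after 3 divisions, so the expansion has 3 partial quotients, read off in order.

[3; 1, 6]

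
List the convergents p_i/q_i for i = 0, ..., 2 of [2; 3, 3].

2/1, 7/3, 23/10

Using the convergent recurrence p_i = a_i*p_{i-1} + p_{i-2}, q_i = a_i*q_{i-1} + q_{i-2} with p_{-2}=0, p_{-1}=1, q_{-2}=1, q_{-1}=0:
  i=0: a_0=2, p_0 = 2*1 + 0 = 2, q_0 = 2*0 + 1 = 1.
  i=1: a_1=3, p_1 = 3*2 + 1 = 7, q_1 = 3*1 + 0 = 3.
  i=2: a_2=3, p_2 = 3*7 + 2 = 23, q_2 = 3*3 + 1 = 10.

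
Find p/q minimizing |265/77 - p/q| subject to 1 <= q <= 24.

Expand x = 265/77 as a continued fraction with the Euclidean algorithm:
  265 = 3*77 + 34, so a_0 = 3.
  77 = 2*34 + 9, so a_1 = 2.
  34 = 3*9 + 7, so a_2 = 3.
  9 = 1*7 + 2, so a_3 = 1.
  7 = 3*2 + 1, so a_4 = 3.
  2 = 2*1 + 0, so a_5 = 2.
so x = [3; 2, 3, 1, 3, 2].
Convergents (p_i = a_i*p_{i-1} + p_{i-2}, q_i = a_i*q_{i-1} + q_{i-2} with p_{-2}=0, p_{-1}=1, q_{-2}=1, q_{-1}=0), until the denominator exceeds 24:
  i=0: a_0=3, p_0 = 3*1 + 0 = 3, q_0 = 3*0 + 1 = 1.
  i=1: a_1=2, p_1 = 2*3 + 1 = 7, q_1 = 2*1 + 0 = 2.
  i=2: a_2=3, p_2 = 3*7 + 3 = 24, q_2 = 3*2 + 1 = 7.
  i=3: a_3=1, p_3 = 1*24 + 7 = 31, q_3 = 1*7 + 2 = 9.
  i=4: a_4=3, p_4 = 3*31 + 24 = 117, q_4 = 3*9 + 7 = 34.
q_4 = 34 > 24, so the last convergent with denominator <= 24 is p_3/q_3 = 31/9.
The closest fraction with denominator <= 24 is either p_3/q_3 or the intermediate fraction (k*p_3 + p_2)/(k*q_3 + q_2) with the largest k >= 1 whose denominator stays <= 24; these approach x as k grows, and every other convergent or intermediate fraction in range is farther away.
Largest k: floor((24 - q_2)/q_3) = floor((24 - 7)/9) = 1.
That gives (1*31 + 24)/(1*9 + 7) = 55/16.
Compare the errors: |x - 31/9| = |265*9 - 31*77|/(77*9) = 2/693, and |x - 55/16| = |265*16 - 55*77|/(77*16) = 5/1232.
Cross-multiplying, 2*1232 = 2464 < 3465 = 5*693, so 2/693 is smaller: the convergent 31/9 is closer to x than 55/16.

31/9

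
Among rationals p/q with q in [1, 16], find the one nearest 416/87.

43/9

Expand x = 416/87 as a continued fraction with the Euclidean algorithm:
  416 = 4*87 + 68, so a_0 = 4.
  87 = 1*68 + 19, so a_1 = 1.
  68 = 3*19 + 11, so a_2 = 3.
  19 = 1*11 + 8, so a_3 = 1.
  11 = 1*8 + 3, so a_4 = 1.
  8 = 2*3 + 2, so a_5 = 2.
  3 = 1*2 + 1, so a_6 = 1.
  2 = 2*1 + 0, so a_7 = 2.
so x = [4; 1, 3, 1, 1, 2, 1, 2].
Convergents (p_i = a_i*p_{i-1} + p_{i-2}, q_i = a_i*q_{i-1} + q_{i-2} with p_{-2}=0, p_{-1}=1, q_{-2}=1, q_{-1}=0), until the denominator exceeds 16:
  i=0: a_0=4, p_0 = 4*1 + 0 = 4, q_0 = 4*0 + 1 = 1.
  i=1: a_1=1, p_1 = 1*4 + 1 = 5, q_1 = 1*1 + 0 = 1.
  i=2: a_2=3, p_2 = 3*5 + 4 = 19, q_2 = 3*1 + 1 = 4.
  i=3: a_3=1, p_3 = 1*19 + 5 = 24, q_3 = 1*4 + 1 = 5.
  i=4: a_4=1, p_4 = 1*24 + 19 = 43, q_4 = 1*5 + 4 = 9.
  i=5: a_5=2, p_5 = 2*43 + 24 = 110, q_5 = 2*9 + 5 = 23.
q_5 = 23 > 16, so the last convergent with denominator <= 16 is p_4/q_4 = 43/9.
The closest fraction with denominator <= 16 is either p_4/q_4 or the intermediate fraction (k*p_4 + p_3)/(k*q_4 + q_3) with the largest k >= 1 whose denominator stays <= 16; these approach x as k grows, and every other convergent or intermediate fraction in range is farther away.
Largest k: floor((16 - q_3)/q_4) = floor((16 - 5)/9) = 1.
That gives (1*43 + 24)/(1*9 + 5) = 67/14.
Compare the errors: |x - 43/9| = |416*9 - 43*87|/(87*9) = 3/783, and |x - 67/14| = |416*14 - 67*87|/(87*14) = 5/1218.
Cross-multiplying, 3*1218 = 3654 < 3915 = 5*783, so 3/783 is smaller: the convergent 43/9 is closer to x than 67/14.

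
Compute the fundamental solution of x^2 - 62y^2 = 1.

First expand sqrt(62) as a continued fraction. With x_i = (sqrt(62) + m_i)/d_i and (m_0, d_0) = (0, 1): a_0 = floor(sqrt(62)) = 7, since 7^2 = 49 <= 62 < 64 = 8^2.
Iterate m_{i+1} = d_i*a_i - m_i, d_{i+1} = (62 - m_{i+1}^2)/d_i, a_{i+1} = floor((a_0 + m_{i+1})/d_{i+1}):
  m_1 = 1*7 - 0 = 7, d_1 = (62 - 7^2)/1 = 13/1 = 13, a_1 = floor((7 + 7)/13) = 1.
  m_2 = 13*1 - 7 = 6, d_2 = (62 - 6^2)/13 = 26/13 = 2, a_2 = floor((7 + 6)/2) = 6.
  m_3 = 2*6 - 6 = 6, d_3 = (62 - 6^2)/2 = 26/2 = 13, a_3 = floor((7 + 6)/13) = 1.
  m_4 = 13*1 - 6 = 7, d_4 = (62 - 7^2)/13 = 13/13 = 1, a_4 = floor((7 + 7)/1) = 14.
  m_5 = 1*14 - 7 = 7, d_5 = (62 - 7^2)/1 = 13/1 = 13: (m_5, d_5) = (m_1, d_1) = (7, 13), so from here the quotients repeat a_1, ..., a_4; the period length is 4.
So sqrt(62) = [7; (1, 6, 1, 14)] with period length k = 4.
k is even, so the fundamental solution of x^2 - 62y^2 = 1 is (p_{k-1}, q_{k-1}) = (p_3, q_3); compute convergents through index 3.
Convergents (p_i = a_i*p_{i-1} + p_{i-2}, q_i = a_i*q_{i-1} + q_{i-2} with p_{-2}=0, p_{-1}=1, q_{-2}=1, q_{-1}=0):
  i=0: a_0=7, p_0 = 7*1 + 0 = 7, q_0 = 7*0 + 1 = 1.
  i=1: a_1=1, p_1 = 1*7 + 1 = 8, q_1 = 1*1 + 0 = 1.
  i=2: a_2=6, p_2 = 6*8 + 7 = 55, q_2 = 6*1 + 1 = 7.
  i=3: a_3=1, p_3 = 1*55 + 8 = 63, q_3 = 1*7 + 1 = 8.
Check: 63^2 - 62*8^2 = 3969 - 3968 = 1, so (x, y) = (63, 8) solves the equation, and by the theorem it is the least positive solution.

(x, y) = (63, 8)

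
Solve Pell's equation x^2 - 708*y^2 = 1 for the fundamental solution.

(x, y) = (62423, 2346)

First expand sqrt(708) as a continued fraction. With x_i = (sqrt(708) + m_i)/d_i and (m_0, d_0) = (0, 1): a_0 = floor(sqrt(708)) = 26, since 26^2 = 676 <= 708 < 729 = 27^2.
Iterate m_{i+1} = d_i*a_i - m_i, d_{i+1} = (708 - m_{i+1}^2)/d_i, a_{i+1} = floor((a_0 + m_{i+1})/d_{i+1}):
  m_1 = 1*26 - 0 = 26, d_1 = (708 - 26^2)/1 = 32/1 = 32, a_1 = floor((26 + 26)/32) = 1.
  m_2 = 32*1 - 26 = 6, d_2 = (708 - 6^2)/32 = 672/32 = 21, a_2 = floor((26 + 6)/21) = 1.
  m_3 = 21*1 - 6 = 15, d_3 = (708 - 15^2)/21 = 483/21 = 23, a_3 = floor((26 + 15)/23) = 1.
  m_4 = 23*1 - 15 = 8, d_4 = (708 - 8^2)/23 = 644/23 = 28, a_4 = floor((26 + 8)/28) = 1.
  m_5 = 28*1 - 8 = 20, d_5 = (708 - 20^2)/28 = 308/28 = 11, a_5 = floor((26 + 20)/11) = 4.
  m_6 = 11*4 - 20 = 24, d_6 = (708 - 24^2)/11 = 132/11 = 12, a_6 = floor((26 + 24)/12) = 4.
  m_7 = 12*4 - 24 = 24, d_7 = (708 - 24^2)/12 = 132/12 = 11, a_7 = floor((26 + 24)/11) = 4.
  m_8 = 11*4 - 24 = 20, d_8 = (708 - 20^2)/11 = 308/11 = 28, a_8 = floor((26 + 20)/28) = 1.
  m_9 = 28*1 - 20 = 8, d_9 = (708 - 8^2)/28 = 644/28 = 23, a_9 = floor((26 + 8)/23) = 1.
  m_10 = 23*1 - 8 = 15, d_10 = (708 - 15^2)/23 = 483/23 = 21, a_10 = floor((26 + 15)/21) = 1.
  m_11 = 21*1 - 15 = 6, d_11 = (708 - 6^2)/21 = 672/21 = 32, a_11 = floor((26 + 6)/32) = 1.
  m_12 = 32*1 - 6 = 26, d_12 = (708 - 26^2)/32 = 32/32 = 1, a_12 = floor((26 + 26)/1) = 52.
  m_13 = 1*52 - 26 = 26, d_13 = (708 - 26^2)/1 = 32/1 = 32: (m_13, d_13) = (m_1, d_1) = (26, 32), so from here the quotients repeat a_1, ..., a_12; the period length is 12.
So sqrt(708) = [26; (1, 1, 1, 1, 4, 4, 4, 1, 1, 1, 1, 52)] with period length k = 12.
k is even, so the fundamental solution of x^2 - 708y^2 = 1 is (p_{k-1}, q_{k-1}) = (p_11, q_11); compute convergents through index 11.
Convergents (p_i = a_i*p_{i-1} + p_{i-2}, q_i = a_i*q_{i-1} + q_{i-2} with p_{-2}=0, p_{-1}=1, q_{-2}=1, q_{-1}=0):
  i=0: a_0=26, p_0 = 26*1 + 0 = 26, q_0 = 26*0 + 1 = 1.
  i=1: a_1=1, p_1 = 1*26 + 1 = 27, q_1 = 1*1 + 0 = 1.
  i=2: a_2=1, p_2 = 1*27 + 26 = 53, q_2 = 1*1 + 1 = 2.
  i=3: a_3=1, p_3 = 1*53 + 27 = 80, q_3 = 1*2 + 1 = 3.
  i=4: a_4=1, p_4 = 1*80 + 53 = 133, q_4 = 1*3 + 2 = 5.
  i=5: a_5=4, p_5 = 4*133 + 80 = 612, q_5 = 4*5 + 3 = 23.
  i=6: a_6=4, p_6 = 4*612 + 133 = 2581, q_6 = 4*23 + 5 = 97.
  i=7: a_7=4, p_7 = 4*2581 + 612 = 10936, q_7 = 4*97 + 23 = 411.
  i=8: a_8=1, p_8 = 1*10936 + 2581 = 13517, q_8 = 1*411 + 97 = 508.
  i=9: a_9=1, p_9 = 1*13517 + 10936 = 24453, q_9 = 1*508 + 411 = 919.
  i=10: a_10=1, p_10 = 1*24453 + 13517 = 37970, q_10 = 1*919 + 508 = 1427.
  i=11: a_11=1, p_11 = 1*37970 + 24453 = 62423, q_11 = 1*1427 + 919 = 2346.
Check: 62423^2 - 708*2346^2 = 3896630929 - 3896630928 = 1, so (x, y) = (62423, 2346) solves the equation, and by the theorem it is the least positive solution.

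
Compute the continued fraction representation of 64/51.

Run the Euclidean algorithm on 64 and 51; the successive quotients are the partial quotients a_0, a_1, ... (each step inverts the fractional part left over by the previous one):
  64 = 1*51 + 13, so a_0 = 1.
  51 = 3*13 + 12, so a_1 = 3.
  13 = 1*12 + 1, so a_2 = 1.
  12 = 12*1 + 0, so a_3 = 12.
The remainder reaches 0 after 4 divisions, so the expansion has 4 partial quotients, read off in order.

[1; 3, 1, 12]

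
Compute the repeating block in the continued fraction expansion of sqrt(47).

Write x_i = (sqrt(47) + m_i)/d_i with (m_0, d_0) = (0, 1). a_0 = floor(sqrt(47)) = 6, since 6^2 = 36 <= 47 < 49 = 7^2.
Iterate m_{i+1} = d_i*a_i - m_i, d_{i+1} = (47 - m_{i+1}^2)/d_i, a_{i+1} = floor((a_0 + m_{i+1})/d_{i+1}):
  m_1 = 1*6 - 0 = 6, d_1 = (47 - 6^2)/1 = 11/1 = 11, a_1 = floor((6 + 6)/11) = 1.
  m_2 = 11*1 - 6 = 5, d_2 = (47 - 5^2)/11 = 22/11 = 2, a_2 = floor((6 + 5)/2) = 5.
  m_3 = 2*5 - 5 = 5, d_3 = (47 - 5^2)/2 = 22/2 = 11, a_3 = floor((6 + 5)/11) = 1.
  m_4 = 11*1 - 5 = 6, d_4 = (47 - 6^2)/11 = 11/11 = 1, a_4 = floor((6 + 6)/1) = 12.
  m_5 = 1*12 - 6 = 6, d_5 = (47 - 6^2)/1 = 11/1 = 11: (m_5, d_5) = (m_1, d_1) = (6, 11), so from here the quotients repeat a_1, ..., a_4; the period length is 4.
Hence the expansion of sqrt(47) is a_0 = 6 followed by the repeating block 1, 5, 1, 12 (period 4).

[6; (1, 5, 1, 12)]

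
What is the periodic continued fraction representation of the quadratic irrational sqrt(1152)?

Write x_i = (sqrt(1152) + m_i)/d_i with (m_0, d_0) = (0, 1). a_0 = floor(sqrt(1152)) = 33, since 33^2 = 1089 <= 1152 < 1156 = 34^2.
Iterate m_{i+1} = d_i*a_i - m_i, d_{i+1} = (1152 - m_{i+1}^2)/d_i, a_{i+1} = floor((a_0 + m_{i+1})/d_{i+1}):
  m_1 = 1*33 - 0 = 33, d_1 = (1152 - 33^2)/1 = 63/1 = 63, a_1 = floor((33 + 33)/63) = 1.
  m_2 = 63*1 - 33 = 30, d_2 = (1152 - 30^2)/63 = 252/63 = 4, a_2 = floor((33 + 30)/4) = 15.
  m_3 = 4*15 - 30 = 30, d_3 = (1152 - 30^2)/4 = 252/4 = 63, a_3 = floor((33 + 30)/63) = 1.
  m_4 = 63*1 - 30 = 33, d_4 = (1152 - 33^2)/63 = 63/63 = 1, a_4 = floor((33 + 33)/1) = 66.
  m_5 = 1*66 - 33 = 33, d_5 = (1152 - 33^2)/1 = 63/1 = 63: (m_5, d_5) = (m_1, d_1) = (33, 63), so from here the quotients repeat a_1, ..., a_4; the period length is 4.
Hence the expansion of sqrt(1152) is a_0 = 33 followed by the repeating block 1, 15, 1, 66 (period 4).

[33; (1, 15, 1, 66)]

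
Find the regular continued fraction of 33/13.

[2; 1, 1, 6]

Run the Euclidean algorithm on 33 and 13; the successive quotients are the partial quotients a_0, a_1, ... (each step inverts the fractional part left over by the previous one):
  33 = 2*13 + 7, so a_0 = 2.
  13 = 1*7 + 6, so a_1 = 1.
  7 = 1*6 + 1, so a_2 = 1.
  6 = 6*1 + 0, so a_3 = 6.
The remainder reaches 0 after 4 divisions, so the expansion has 4 partial quotients, read off in order.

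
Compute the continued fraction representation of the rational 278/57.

Run the Euclidean algorithm on 278 and 57; the successive quotients are the partial quotients a_0, a_1, ... (each step inverts the fractional part left over by the previous one):
  278 = 4*57 + 50, so a_0 = 4.
  57 = 1*50 + 7, so a_1 = 1.
  50 = 7*7 + 1, so a_2 = 7.
  7 = 7*1 + 0, so a_3 = 7.
The remainder reaches 0 after 4 divisions, so the expansion has 4 partial quotients, read off in order.

[4; 1, 7, 7]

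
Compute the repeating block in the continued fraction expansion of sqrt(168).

Write x_i = (sqrt(168) + m_i)/d_i with (m_0, d_0) = (0, 1). a_0 = floor(sqrt(168)) = 12, since 12^2 = 144 <= 168 < 169 = 13^2.
Iterate m_{i+1} = d_i*a_i - m_i, d_{i+1} = (168 - m_{i+1}^2)/d_i, a_{i+1} = floor((a_0 + m_{i+1})/d_{i+1}):
  m_1 = 1*12 - 0 = 12, d_1 = (168 - 12^2)/1 = 24/1 = 24, a_1 = floor((12 + 12)/24) = 1.
  m_2 = 24*1 - 12 = 12, d_2 = (168 - 12^2)/24 = 24/24 = 1, a_2 = floor((12 + 12)/1) = 24.
  m_3 = 1*24 - 12 = 12, d_3 = (168 - 12^2)/1 = 24/1 = 24: (m_3, d_3) = (m_1, d_1) = (12, 24), so from here the quotients repeat a_1, a_2; the period length is 2.
Hence the expansion of sqrt(168) is a_0 = 12 followed by the repeating block 1, 24 (period 2).

[12; (1, 24)]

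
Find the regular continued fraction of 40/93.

[0; 2, 3, 13]

Run the Euclidean algorithm on 40 and 93; the successive quotients are the partial quotients a_0, a_1, ... (each step inverts the fractional part left over by the previous one):
  40 = 0*93 + 40, so a_0 = 0.
  93 = 2*40 + 13, so a_1 = 2.
  40 = 3*13 + 1, so a_2 = 3.
  13 = 13*1 + 0, so a_3 = 13.
The remainder reaches 0 after 4 divisions, so the expansion has 4 partial quotients, read off in order.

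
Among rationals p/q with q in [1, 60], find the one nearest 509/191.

8/3

Expand x = 509/191 as a continued fraction with the Euclidean algorithm:
  509 = 2*191 + 127, so a_0 = 2.
  191 = 1*127 + 64, so a_1 = 1.
  127 = 1*64 + 63, so a_2 = 1.
  64 = 1*63 + 1, so a_3 = 1.
  63 = 63*1 + 0, so a_4 = 63.
so x = [2; 1, 1, 1, 63].
Convergents (p_i = a_i*p_{i-1} + p_{i-2}, q_i = a_i*q_{i-1} + q_{i-2} with p_{-2}=0, p_{-1}=1, q_{-2}=1, q_{-1}=0), until the denominator exceeds 60:
  i=0: a_0=2, p_0 = 2*1 + 0 = 2, q_0 = 2*0 + 1 = 1.
  i=1: a_1=1, p_1 = 1*2 + 1 = 3, q_1 = 1*1 + 0 = 1.
  i=2: a_2=1, p_2 = 1*3 + 2 = 5, q_2 = 1*1 + 1 = 2.
  i=3: a_3=1, p_3 = 1*5 + 3 = 8, q_3 = 1*2 + 1 = 3.
  i=4: a_4=63, p_4 = 63*8 + 5 = 509, q_4 = 63*3 + 2 = 191.
q_4 = 191 > 60, so the last convergent with denominator <= 60 is p_3/q_3 = 8/3.
The closest fraction with denominator <= 60 is either p_3/q_3 or the intermediate fraction (k*p_3 + p_2)/(k*q_3 + q_2) with the largest k >= 1 whose denominator stays <= 60; these approach x as k grows, and every other convergent or intermediate fraction in range is farther away.
Largest k: floor((60 - q_2)/q_3) = floor((60 - 2)/3) = 19.
That gives (19*8 + 5)/(19*3 + 2) = 157/59.
Compare the errors: |x - 8/3| = |509*3 - 8*191|/(191*3) = 1/573, and |x - 157/59| = |509*59 - 157*191|/(191*59) = 44/11269.
Cross-multiplying, 1*11269 = 11269 < 25212 = 44*573, so 1/573 is smaller: the convergent 8/3 is closer to x than 157/59.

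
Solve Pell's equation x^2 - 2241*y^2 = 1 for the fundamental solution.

First expand sqrt(2241) as a continued fraction. With x_i = (sqrt(2241) + m_i)/d_i and (m_0, d_0) = (0, 1): a_0 = floor(sqrt(2241)) = 47, since 47^2 = 2209 <= 2241 < 2304 = 48^2.
Iterate m_{i+1} = d_i*a_i - m_i, d_{i+1} = (2241 - m_{i+1}^2)/d_i, a_{i+1} = floor((a_0 + m_{i+1})/d_{i+1}):
  m_1 = 1*47 - 0 = 47, d_1 = (2241 - 47^2)/1 = 32/1 = 32, a_1 = floor((47 + 47)/32) = 2.
  m_2 = 32*2 - 47 = 17, d_2 = (2241 - 17^2)/32 = 1952/32 = 61, a_2 = floor((47 + 17)/61) = 1.
  m_3 = 61*1 - 17 = 44, d_3 = (2241 - 44^2)/61 = 305/61 = 5, a_3 = floor((47 + 44)/5) = 18.
  m_4 = 5*18 - 44 = 46, d_4 = (2241 - 46^2)/5 = 125/5 = 25, a_4 = floor((47 + 46)/25) = 3.
  m_5 = 25*3 - 46 = 29, d_5 = (2241 - 29^2)/25 = 1400/25 = 56, a_5 = floor((47 + 29)/56) = 1.
  m_6 = 56*1 - 29 = 27, d_6 = (2241 - 27^2)/56 = 1512/56 = 27, a_6 = floor((47 + 27)/27) = 2.
  m_7 = 27*2 - 27 = 27, d_7 = (2241 - 27^2)/27 = 1512/27 = 56, a_7 = floor((47 + 27)/56) = 1.
  m_8 = 56*1 - 27 = 29, d_8 = (2241 - 29^2)/56 = 1400/56 = 25, a_8 = floor((47 + 29)/25) = 3.
  m_9 = 25*3 - 29 = 46, d_9 = (2241 - 46^2)/25 = 125/25 = 5, a_9 = floor((47 + 46)/5) = 18.
  m_10 = 5*18 - 46 = 44, d_10 = (2241 - 44^2)/5 = 305/5 = 61, a_10 = floor((47 + 44)/61) = 1.
  m_11 = 61*1 - 44 = 17, d_11 = (2241 - 17^2)/61 = 1952/61 = 32, a_11 = floor((47 + 17)/32) = 2.
  m_12 = 32*2 - 17 = 47, d_12 = (2241 - 47^2)/32 = 32/32 = 1, a_12 = floor((47 + 47)/1) = 94.
  m_13 = 1*94 - 47 = 47, d_13 = (2241 - 47^2)/1 = 32/1 = 32: (m_13, d_13) = (m_1, d_1) = (47, 32), so from here the quotients repeat a_1, ..., a_12; the period length is 12.
So sqrt(2241) = [47; (2, 1, 18, 3, 1, 2, 1, 3, 18, 1, 2, 94)] with period length k = 12.
k is even, so the fundamental solution of x^2 - 2241y^2 = 1 is (p_{k-1}, q_{k-1}) = (p_11, q_11); compute convergents through index 11.
Convergents (p_i = a_i*p_{i-1} + p_{i-2}, q_i = a_i*q_{i-1} + q_{i-2} with p_{-2}=0, p_{-1}=1, q_{-2}=1, q_{-1}=0):
  i=0: a_0=47, p_0 = 47*1 + 0 = 47, q_0 = 47*0 + 1 = 1.
  i=1: a_1=2, p_1 = 2*47 + 1 = 95, q_1 = 2*1 + 0 = 2.
  i=2: a_2=1, p_2 = 1*95 + 47 = 142, q_2 = 1*2 + 1 = 3.
  i=3: a_3=18, p_3 = 18*142 + 95 = 2651, q_3 = 18*3 + 2 = 56.
  i=4: a_4=3, p_4 = 3*2651 + 142 = 8095, q_4 = 3*56 + 3 = 171.
  i=5: a_5=1, p_5 = 1*8095 + 2651 = 10746, q_5 = 1*171 + 56 = 227.
  i=6: a_6=2, p_6 = 2*10746 + 8095 = 29587, q_6 = 2*227 + 171 = 625.
  i=7: a_7=1, p_7 = 1*29587 + 10746 = 40333, q_7 = 1*625 + 227 = 852.
  i=8: a_8=3, p_8 = 3*40333 + 29587 = 150586, q_8 = 3*852 + 625 = 3181.
  i=9: a_9=18, p_9 = 18*150586 + 40333 = 2750881, q_9 = 18*3181 + 852 = 58110.
  i=10: a_10=1, p_10 = 1*2750881 + 150586 = 2901467, q_10 = 1*58110 + 3181 = 61291.
  i=11: a_11=2, p_11 = 2*2901467 + 2750881 = 8553815, q_11 = 2*61291 + 58110 = 180692.
Check: 8553815^2 - 2241*180692^2 = 73167751054225 - 73167751054224 = 1, so (x, y) = (8553815, 180692) solves the equation, and by the theorem it is the least positive solution.

(x, y) = (8553815, 180692)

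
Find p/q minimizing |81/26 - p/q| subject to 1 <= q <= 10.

Expand x = 81/26 as a continued fraction with the Euclidean algorithm:
  81 = 3*26 + 3, so a_0 = 3.
  26 = 8*3 + 2, so a_1 = 8.
  3 = 1*2 + 1, so a_2 = 1.
  2 = 2*1 + 0, so a_3 = 2.
so x = [3; 8, 1, 2].
Convergents (p_i = a_i*p_{i-1} + p_{i-2}, q_i = a_i*q_{i-1} + q_{i-2} with p_{-2}=0, p_{-1}=1, q_{-2}=1, q_{-1}=0), until the denominator exceeds 10:
  i=0: a_0=3, p_0 = 3*1 + 0 = 3, q_0 = 3*0 + 1 = 1.
  i=1: a_1=8, p_1 = 8*3 + 1 = 25, q_1 = 8*1 + 0 = 8.
  i=2: a_2=1, p_2 = 1*25 + 3 = 28, q_2 = 1*8 + 1 = 9.
  i=3: a_3=2, p_3 = 2*28 + 25 = 81, q_3 = 2*9 + 8 = 26.
q_3 = 26 > 10, so the last convergent with denominator <= 10 is p_2/q_2 = 28/9.
The closest fraction with denominator <= 10 is either p_2/q_2 or the intermediate fraction (k*p_2 + p_1)/(k*q_2 + q_1) with the largest k >= 1 whose denominator stays <= 10; these approach x as k grows, and every other convergent or intermediate fraction in range is farther away.
Largest k: floor((10 - q_1)/q_2) = floor((10 - 8)/9) = 0.
Since k = 0, no intermediate fraction beyond p_2/q_2 has denominator <= 10, so the convergent 28/9 is the closest (its error is |81*9 - 28*26|/(26*9) = 1/234).

28/9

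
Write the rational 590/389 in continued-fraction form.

Run the Euclidean algorithm on 590 and 389; the successive quotients are the partial quotients a_0, a_1, ... (each step inverts the fractional part left over by the previous one):
  590 = 1*389 + 201, so a_0 = 1.
  389 = 1*201 + 188, so a_1 = 1.
  201 = 1*188 + 13, so a_2 = 1.
  188 = 14*13 + 6, so a_3 = 14.
  13 = 2*6 + 1, so a_4 = 2.
  6 = 6*1 + 0, so a_5 = 6.
The remainder reaches 0 after 6 divisions, so the expansion has 6 partial quotients, read off in order.

[1; 1, 1, 14, 2, 6]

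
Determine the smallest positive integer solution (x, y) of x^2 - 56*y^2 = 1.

First expand sqrt(56) as a continued fraction. With x_i = (sqrt(56) + m_i)/d_i and (m_0, d_0) = (0, 1): a_0 = floor(sqrt(56)) = 7, since 7^2 = 49 <= 56 < 64 = 8^2.
Iterate m_{i+1} = d_i*a_i - m_i, d_{i+1} = (56 - m_{i+1}^2)/d_i, a_{i+1} = floor((a_0 + m_{i+1})/d_{i+1}):
  m_1 = 1*7 - 0 = 7, d_1 = (56 - 7^2)/1 = 7/1 = 7, a_1 = floor((7 + 7)/7) = 2.
  m_2 = 7*2 - 7 = 7, d_2 = (56 - 7^2)/7 = 7/7 = 1, a_2 = floor((7 + 7)/1) = 14.
  m_3 = 1*14 - 7 = 7, d_3 = (56 - 7^2)/1 = 7/1 = 7: (m_3, d_3) = (m_1, d_1) = (7, 7), so from here the quotients repeat a_1, a_2; the period length is 2.
So sqrt(56) = [7; (2, 14)] with period length k = 2.
k is even, so the fundamental solution of x^2 - 56y^2 = 1 is (p_{k-1}, q_{k-1}) = (p_1, q_1); compute convergents through index 1.
Convergents (p_i = a_i*p_{i-1} + p_{i-2}, q_i = a_i*q_{i-1} + q_{i-2} with p_{-2}=0, p_{-1}=1, q_{-2}=1, q_{-1}=0):
  i=0: a_0=7, p_0 = 7*1 + 0 = 7, q_0 = 7*0 + 1 = 1.
  i=1: a_1=2, p_1 = 2*7 + 1 = 15, q_1 = 2*1 + 0 = 2.
Check: 15^2 - 56*2^2 = 225 - 224 = 1, so (x, y) = (15, 2) solves the equation, and by the theorem it is the least positive solution.

(x, y) = (15, 2)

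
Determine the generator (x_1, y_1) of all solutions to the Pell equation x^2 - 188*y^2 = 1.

(x, y) = (4607, 336)

First expand sqrt(188) as a continued fraction. With x_i = (sqrt(188) + m_i)/d_i and (m_0, d_0) = (0, 1): a_0 = floor(sqrt(188)) = 13, since 13^2 = 169 <= 188 < 196 = 14^2.
Iterate m_{i+1} = d_i*a_i - m_i, d_{i+1} = (188 - m_{i+1}^2)/d_i, a_{i+1} = floor((a_0 + m_{i+1})/d_{i+1}):
  m_1 = 1*13 - 0 = 13, d_1 = (188 - 13^2)/1 = 19/1 = 19, a_1 = floor((13 + 13)/19) = 1.
  m_2 = 19*1 - 13 = 6, d_2 = (188 - 6^2)/19 = 152/19 = 8, a_2 = floor((13 + 6)/8) = 2.
  m_3 = 8*2 - 6 = 10, d_3 = (188 - 10^2)/8 = 88/8 = 11, a_3 = floor((13 + 10)/11) = 2.
  m_4 = 11*2 - 10 = 12, d_4 = (188 - 12^2)/11 = 44/11 = 4, a_4 = floor((13 + 12)/4) = 6.
  m_5 = 4*6 - 12 = 12, d_5 = (188 - 12^2)/4 = 44/4 = 11, a_5 = floor((13 + 12)/11) = 2.
  m_6 = 11*2 - 12 = 10, d_6 = (188 - 10^2)/11 = 88/11 = 8, a_6 = floor((13 + 10)/8) = 2.
  m_7 = 8*2 - 10 = 6, d_7 = (188 - 6^2)/8 = 152/8 = 19, a_7 = floor((13 + 6)/19) = 1.
  m_8 = 19*1 - 6 = 13, d_8 = (188 - 13^2)/19 = 19/19 = 1, a_8 = floor((13 + 13)/1) = 26.
  m_9 = 1*26 - 13 = 13, d_9 = (188 - 13^2)/1 = 19/1 = 19: (m_9, d_9) = (m_1, d_1) = (13, 19), so from here the quotients repeat a_1, ..., a_8; the period length is 8.
So sqrt(188) = [13; (1, 2, 2, 6, 2, 2, 1, 26)] with period length k = 8.
k is even, so the fundamental solution of x^2 - 188y^2 = 1 is (p_{k-1}, q_{k-1}) = (p_7, q_7); compute convergents through index 7.
Convergents (p_i = a_i*p_{i-1} + p_{i-2}, q_i = a_i*q_{i-1} + q_{i-2} with p_{-2}=0, p_{-1}=1, q_{-2}=1, q_{-1}=0):
  i=0: a_0=13, p_0 = 13*1 + 0 = 13, q_0 = 13*0 + 1 = 1.
  i=1: a_1=1, p_1 = 1*13 + 1 = 14, q_1 = 1*1 + 0 = 1.
  i=2: a_2=2, p_2 = 2*14 + 13 = 41, q_2 = 2*1 + 1 = 3.
  i=3: a_3=2, p_3 = 2*41 + 14 = 96, q_3 = 2*3 + 1 = 7.
  i=4: a_4=6, p_4 = 6*96 + 41 = 617, q_4 = 6*7 + 3 = 45.
  i=5: a_5=2, p_5 = 2*617 + 96 = 1330, q_5 = 2*45 + 7 = 97.
  i=6: a_6=2, p_6 = 2*1330 + 617 = 3277, q_6 = 2*97 + 45 = 239.
  i=7: a_7=1, p_7 = 1*3277 + 1330 = 4607, q_7 = 1*239 + 97 = 336.
Check: 4607^2 - 188*336^2 = 21224449 - 21224448 = 1, so (x, y) = (4607, 336) solves the equation, and by the theorem it is the least positive solution.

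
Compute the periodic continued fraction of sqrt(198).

[14; (14, 28)]

Write x_i = (sqrt(198) + m_i)/d_i with (m_0, d_0) = (0, 1). a_0 = floor(sqrt(198)) = 14, since 14^2 = 196 <= 198 < 225 = 15^2.
Iterate m_{i+1} = d_i*a_i - m_i, d_{i+1} = (198 - m_{i+1}^2)/d_i, a_{i+1} = floor((a_0 + m_{i+1})/d_{i+1}):
  m_1 = 1*14 - 0 = 14, d_1 = (198 - 14^2)/1 = 2/1 = 2, a_1 = floor((14 + 14)/2) = 14.
  m_2 = 2*14 - 14 = 14, d_2 = (198 - 14^2)/2 = 2/2 = 1, a_2 = floor((14 + 14)/1) = 28.
  m_3 = 1*28 - 14 = 14, d_3 = (198 - 14^2)/1 = 2/1 = 2: (m_3, d_3) = (m_1, d_1) = (14, 2), so from here the quotients repeat a_1, a_2; the period length is 2.
Hence the expansion of sqrt(198) is a_0 = 14 followed by the repeating block 14, 28 (period 2).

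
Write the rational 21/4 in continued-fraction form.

Run the Euclidean algorithm on 21 and 4; the successive quotients are the partial quotients a_0, a_1, ... (each step inverts the fractional part left over by the previous one):
  21 = 5*4 + 1, so a_0 = 5.
  4 = 4*1 + 0, so a_1 = 4.
The remainder reaches 0 after 2 divisions, so the expansion has 2 partial quotients, read off in order.

[5; 4]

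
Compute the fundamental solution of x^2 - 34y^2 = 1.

(x, y) = (35, 6)

First expand sqrt(34) as a continued fraction. With x_i = (sqrt(34) + m_i)/d_i and (m_0, d_0) = (0, 1): a_0 = floor(sqrt(34)) = 5, since 5^2 = 25 <= 34 < 36 = 6^2.
Iterate m_{i+1} = d_i*a_i - m_i, d_{i+1} = (34 - m_{i+1}^2)/d_i, a_{i+1} = floor((a_0 + m_{i+1})/d_{i+1}):
  m_1 = 1*5 - 0 = 5, d_1 = (34 - 5^2)/1 = 9/1 = 9, a_1 = floor((5 + 5)/9) = 1.
  m_2 = 9*1 - 5 = 4, d_2 = (34 - 4^2)/9 = 18/9 = 2, a_2 = floor((5 + 4)/2) = 4.
  m_3 = 2*4 - 4 = 4, d_3 = (34 - 4^2)/2 = 18/2 = 9, a_3 = floor((5 + 4)/9) = 1.
  m_4 = 9*1 - 4 = 5, d_4 = (34 - 5^2)/9 = 9/9 = 1, a_4 = floor((5 + 5)/1) = 10.
  m_5 = 1*10 - 5 = 5, d_5 = (34 - 5^2)/1 = 9/1 = 9: (m_5, d_5) = (m_1, d_1) = (5, 9), so from here the quotients repeat a_1, ..., a_4; the period length is 4.
So sqrt(34) = [5; (1, 4, 1, 10)] with period length k = 4.
k is even, so the fundamental solution of x^2 - 34y^2 = 1 is (p_{k-1}, q_{k-1}) = (p_3, q_3); compute convergents through index 3.
Convergents (p_i = a_i*p_{i-1} + p_{i-2}, q_i = a_i*q_{i-1} + q_{i-2} with p_{-2}=0, p_{-1}=1, q_{-2}=1, q_{-1}=0):
  i=0: a_0=5, p_0 = 5*1 + 0 = 5, q_0 = 5*0 + 1 = 1.
  i=1: a_1=1, p_1 = 1*5 + 1 = 6, q_1 = 1*1 + 0 = 1.
  i=2: a_2=4, p_2 = 4*6 + 5 = 29, q_2 = 4*1 + 1 = 5.
  i=3: a_3=1, p_3 = 1*29 + 6 = 35, q_3 = 1*5 + 1 = 6.
Check: 35^2 - 34*6^2 = 1225 - 1224 = 1, so (x, y) = (35, 6) solves the equation, and by the theorem it is the least positive solution.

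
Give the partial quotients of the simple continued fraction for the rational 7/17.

[0; 2, 2, 3]

Run the Euclidean algorithm on 7 and 17; the successive quotients are the partial quotients a_0, a_1, ... (each step inverts the fractional part left over by the previous one):
  7 = 0*17 + 7, so a_0 = 0.
  17 = 2*7 + 3, so a_1 = 2.
  7 = 2*3 + 1, so a_2 = 2.
  3 = 3*1 + 0, so a_3 = 3.
The remainder reaches 0 after 4 divisions, so the expansion has 4 partial quotients, read off in order.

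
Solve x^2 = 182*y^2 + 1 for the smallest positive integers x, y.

(x, y) = (27, 2)

First expand sqrt(182) as a continued fraction. With x_i = (sqrt(182) + m_i)/d_i and (m_0, d_0) = (0, 1): a_0 = floor(sqrt(182)) = 13, since 13^2 = 169 <= 182 < 196 = 14^2.
Iterate m_{i+1} = d_i*a_i - m_i, d_{i+1} = (182 - m_{i+1}^2)/d_i, a_{i+1} = floor((a_0 + m_{i+1})/d_{i+1}):
  m_1 = 1*13 - 0 = 13, d_1 = (182 - 13^2)/1 = 13/1 = 13, a_1 = floor((13 + 13)/13) = 2.
  m_2 = 13*2 - 13 = 13, d_2 = (182 - 13^2)/13 = 13/13 = 1, a_2 = floor((13 + 13)/1) = 26.
  m_3 = 1*26 - 13 = 13, d_3 = (182 - 13^2)/1 = 13/1 = 13: (m_3, d_3) = (m_1, d_1) = (13, 13), so from here the quotients repeat a_1, a_2; the period length is 2.
So sqrt(182) = [13; (2, 26)] with period length k = 2.
k is even, so the fundamental solution of x^2 - 182y^2 = 1 is (p_{k-1}, q_{k-1}) = (p_1, q_1); compute convergents through index 1.
Convergents (p_i = a_i*p_{i-1} + p_{i-2}, q_i = a_i*q_{i-1} + q_{i-2} with p_{-2}=0, p_{-1}=1, q_{-2}=1, q_{-1}=0):
  i=0: a_0=13, p_0 = 13*1 + 0 = 13, q_0 = 13*0 + 1 = 1.
  i=1: a_1=2, p_1 = 2*13 + 1 = 27, q_1 = 2*1 + 0 = 2.
Check: 27^2 - 182*2^2 = 729 - 728 = 1, so (x, y) = (27, 2) solves the equation, and by the theorem it is the least positive solution.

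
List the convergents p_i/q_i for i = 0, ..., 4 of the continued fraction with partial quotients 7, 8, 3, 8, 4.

Using the convergent recurrence p_i = a_i*p_{i-1} + p_{i-2}, q_i = a_i*q_{i-1} + q_{i-2} with p_{-2}=0, p_{-1}=1, q_{-2}=1, q_{-1}=0:
  i=0: a_0=7, p_0 = 7*1 + 0 = 7, q_0 = 7*0 + 1 = 1.
  i=1: a_1=8, p_1 = 8*7 + 1 = 57, q_1 = 8*1 + 0 = 8.
  i=2: a_2=3, p_2 = 3*57 + 7 = 178, q_2 = 3*8 + 1 = 25.
  i=3: a_3=8, p_3 = 8*178 + 57 = 1481, q_3 = 8*25 + 8 = 208.
  i=4: a_4=4, p_4 = 4*1481 + 178 = 6102, q_4 = 4*208 + 25 = 857.

7/1, 57/8, 178/25, 1481/208, 6102/857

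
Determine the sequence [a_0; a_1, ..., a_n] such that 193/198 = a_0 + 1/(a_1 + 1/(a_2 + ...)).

Run the Euclidean algorithm on 193 and 198; the successive quotients are the partial quotients a_0, a_1, ... (each step inverts the fractional part left over by the previous one):
  193 = 0*198 + 193, so a_0 = 0.
  198 = 1*193 + 5, so a_1 = 1.
  193 = 38*5 + 3, so a_2 = 38.
  5 = 1*3 + 2, so a_3 = 1.
  3 = 1*2 + 1, so a_4 = 1.
  2 = 2*1 + 0, so a_5 = 2.
The remainder reaches 0 after 6 divisions, so the expansion has 6 partial quotients, read off in order.

[0; 1, 38, 1, 1, 2]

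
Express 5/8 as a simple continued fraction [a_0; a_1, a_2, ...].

Run the Euclidean algorithm on 5 and 8; the successive quotients are the partial quotients a_0, a_1, ... (each step inverts the fractional part left over by the previous one):
  5 = 0*8 + 5, so a_0 = 0.
  8 = 1*5 + 3, so a_1 = 1.
  5 = 1*3 + 2, so a_2 = 1.
  3 = 1*2 + 1, so a_3 = 1.
  2 = 2*1 + 0, so a_4 = 2.
The remainder reaches 0 after 5 divisions, so the expansion has 5 partial quotients, read off in order.

[0; 1, 1, 1, 2]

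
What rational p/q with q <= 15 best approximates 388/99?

Expand x = 388/99 as a continued fraction with the Euclidean algorithm:
  388 = 3*99 + 91, so a_0 = 3.
  99 = 1*91 + 8, so a_1 = 1.
  91 = 11*8 + 3, so a_2 = 11.
  8 = 2*3 + 2, so a_3 = 2.
  3 = 1*2 + 1, so a_4 = 1.
  2 = 2*1 + 0, so a_5 = 2.
so x = [3; 1, 11, 2, 1, 2].
Convergents (p_i = a_i*p_{i-1} + p_{i-2}, q_i = a_i*q_{i-1} + q_{i-2} with p_{-2}=0, p_{-1}=1, q_{-2}=1, q_{-1}=0), until the denominator exceeds 15:
  i=0: a_0=3, p_0 = 3*1 + 0 = 3, q_0 = 3*0 + 1 = 1.
  i=1: a_1=1, p_1 = 1*3 + 1 = 4, q_1 = 1*1 + 0 = 1.
  i=2: a_2=11, p_2 = 11*4 + 3 = 47, q_2 = 11*1 + 1 = 12.
  i=3: a_3=2, p_3 = 2*47 + 4 = 98, q_3 = 2*12 + 1 = 25.
q_3 = 25 > 15, so the last convergent with denominator <= 15 is p_2/q_2 = 47/12.
The closest fraction with denominator <= 15 is either p_2/q_2 or the intermediate fraction (k*p_2 + p_1)/(k*q_2 + q_1) with the largest k >= 1 whose denominator stays <= 15; these approach x as k grows, and every other convergent or intermediate fraction in range is farther away.
Largest k: floor((15 - q_1)/q_2) = floor((15 - 1)/12) = 1.
That gives (1*47 + 4)/(1*12 + 1) = 51/13.
Compare the errors: |x - 47/12| = |388*12 - 47*99|/(99*12) = 3/1188, and |x - 51/13| = |388*13 - 51*99|/(99*13) = 5/1287.
Cross-multiplying, 3*1287 = 3861 < 5940 = 5*1188, so 3/1188 is smaller: the convergent 47/12 is closer to x than 51/13.

47/12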